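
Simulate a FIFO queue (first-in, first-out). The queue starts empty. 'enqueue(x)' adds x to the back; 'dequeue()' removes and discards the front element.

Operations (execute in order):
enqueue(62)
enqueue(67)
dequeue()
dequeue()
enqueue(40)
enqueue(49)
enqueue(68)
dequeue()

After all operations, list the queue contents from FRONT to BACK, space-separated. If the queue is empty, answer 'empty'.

enqueue(62): [62]
enqueue(67): [62, 67]
dequeue(): [67]
dequeue(): []
enqueue(40): [40]
enqueue(49): [40, 49]
enqueue(68): [40, 49, 68]
dequeue(): [49, 68]

Answer: 49 68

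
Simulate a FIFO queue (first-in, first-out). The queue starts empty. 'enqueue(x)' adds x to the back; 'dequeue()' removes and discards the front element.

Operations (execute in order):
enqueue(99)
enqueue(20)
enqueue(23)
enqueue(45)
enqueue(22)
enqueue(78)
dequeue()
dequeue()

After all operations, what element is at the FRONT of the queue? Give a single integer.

enqueue(99): queue = [99]
enqueue(20): queue = [99, 20]
enqueue(23): queue = [99, 20, 23]
enqueue(45): queue = [99, 20, 23, 45]
enqueue(22): queue = [99, 20, 23, 45, 22]
enqueue(78): queue = [99, 20, 23, 45, 22, 78]
dequeue(): queue = [20, 23, 45, 22, 78]
dequeue(): queue = [23, 45, 22, 78]

Answer: 23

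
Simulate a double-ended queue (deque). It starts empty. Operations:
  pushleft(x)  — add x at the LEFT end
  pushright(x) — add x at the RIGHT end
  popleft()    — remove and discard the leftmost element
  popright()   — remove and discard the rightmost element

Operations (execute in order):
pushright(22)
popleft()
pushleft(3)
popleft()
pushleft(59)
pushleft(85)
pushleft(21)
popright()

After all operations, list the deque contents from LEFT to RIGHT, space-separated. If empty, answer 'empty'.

pushright(22): [22]
popleft(): []
pushleft(3): [3]
popleft(): []
pushleft(59): [59]
pushleft(85): [85, 59]
pushleft(21): [21, 85, 59]
popright(): [21, 85]

Answer: 21 85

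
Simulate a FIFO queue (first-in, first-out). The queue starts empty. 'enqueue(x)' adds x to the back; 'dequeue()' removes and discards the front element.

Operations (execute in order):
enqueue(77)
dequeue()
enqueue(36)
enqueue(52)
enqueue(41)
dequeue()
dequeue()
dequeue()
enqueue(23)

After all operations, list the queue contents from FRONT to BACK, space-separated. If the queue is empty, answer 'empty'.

Answer: 23

Derivation:
enqueue(77): [77]
dequeue(): []
enqueue(36): [36]
enqueue(52): [36, 52]
enqueue(41): [36, 52, 41]
dequeue(): [52, 41]
dequeue(): [41]
dequeue(): []
enqueue(23): [23]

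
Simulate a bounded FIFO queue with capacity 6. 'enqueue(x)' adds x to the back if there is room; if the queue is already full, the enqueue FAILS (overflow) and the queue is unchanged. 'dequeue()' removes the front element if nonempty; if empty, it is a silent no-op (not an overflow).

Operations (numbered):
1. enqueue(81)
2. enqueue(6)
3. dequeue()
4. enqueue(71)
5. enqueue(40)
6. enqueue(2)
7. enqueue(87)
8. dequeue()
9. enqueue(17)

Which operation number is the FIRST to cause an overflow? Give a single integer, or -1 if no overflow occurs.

1. enqueue(81): size=1
2. enqueue(6): size=2
3. dequeue(): size=1
4. enqueue(71): size=2
5. enqueue(40): size=3
6. enqueue(2): size=4
7. enqueue(87): size=5
8. dequeue(): size=4
9. enqueue(17): size=5

Answer: -1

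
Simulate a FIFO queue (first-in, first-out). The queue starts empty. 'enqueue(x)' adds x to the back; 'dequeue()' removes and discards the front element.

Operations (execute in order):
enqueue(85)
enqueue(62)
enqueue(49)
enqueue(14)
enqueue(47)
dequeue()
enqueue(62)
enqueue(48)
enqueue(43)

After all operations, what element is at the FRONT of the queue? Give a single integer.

Answer: 62

Derivation:
enqueue(85): queue = [85]
enqueue(62): queue = [85, 62]
enqueue(49): queue = [85, 62, 49]
enqueue(14): queue = [85, 62, 49, 14]
enqueue(47): queue = [85, 62, 49, 14, 47]
dequeue(): queue = [62, 49, 14, 47]
enqueue(62): queue = [62, 49, 14, 47, 62]
enqueue(48): queue = [62, 49, 14, 47, 62, 48]
enqueue(43): queue = [62, 49, 14, 47, 62, 48, 43]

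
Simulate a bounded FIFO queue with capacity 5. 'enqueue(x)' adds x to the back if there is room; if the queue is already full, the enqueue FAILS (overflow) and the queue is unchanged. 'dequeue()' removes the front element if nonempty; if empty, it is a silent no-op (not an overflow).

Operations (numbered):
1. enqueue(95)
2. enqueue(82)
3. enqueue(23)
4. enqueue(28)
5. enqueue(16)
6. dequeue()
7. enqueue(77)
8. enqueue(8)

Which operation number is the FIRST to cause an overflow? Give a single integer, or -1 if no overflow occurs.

1. enqueue(95): size=1
2. enqueue(82): size=2
3. enqueue(23): size=3
4. enqueue(28): size=4
5. enqueue(16): size=5
6. dequeue(): size=4
7. enqueue(77): size=5
8. enqueue(8): size=5=cap → OVERFLOW (fail)

Answer: 8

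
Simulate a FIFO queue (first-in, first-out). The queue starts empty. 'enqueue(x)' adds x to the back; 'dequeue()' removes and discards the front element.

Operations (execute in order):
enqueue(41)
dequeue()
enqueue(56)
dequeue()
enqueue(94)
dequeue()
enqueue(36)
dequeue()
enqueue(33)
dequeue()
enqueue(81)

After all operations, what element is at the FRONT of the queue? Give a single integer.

Answer: 81

Derivation:
enqueue(41): queue = [41]
dequeue(): queue = []
enqueue(56): queue = [56]
dequeue(): queue = []
enqueue(94): queue = [94]
dequeue(): queue = []
enqueue(36): queue = [36]
dequeue(): queue = []
enqueue(33): queue = [33]
dequeue(): queue = []
enqueue(81): queue = [81]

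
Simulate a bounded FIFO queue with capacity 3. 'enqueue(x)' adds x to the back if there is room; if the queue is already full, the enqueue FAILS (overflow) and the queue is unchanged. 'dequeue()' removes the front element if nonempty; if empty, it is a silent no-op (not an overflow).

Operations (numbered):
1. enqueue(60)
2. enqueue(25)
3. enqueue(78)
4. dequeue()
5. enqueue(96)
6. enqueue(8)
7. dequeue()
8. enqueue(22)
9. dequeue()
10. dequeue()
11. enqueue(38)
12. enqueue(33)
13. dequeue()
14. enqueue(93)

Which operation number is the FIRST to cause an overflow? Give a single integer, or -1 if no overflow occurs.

Answer: 6

Derivation:
1. enqueue(60): size=1
2. enqueue(25): size=2
3. enqueue(78): size=3
4. dequeue(): size=2
5. enqueue(96): size=3
6. enqueue(8): size=3=cap → OVERFLOW (fail)
7. dequeue(): size=2
8. enqueue(22): size=3
9. dequeue(): size=2
10. dequeue(): size=1
11. enqueue(38): size=2
12. enqueue(33): size=3
13. dequeue(): size=2
14. enqueue(93): size=3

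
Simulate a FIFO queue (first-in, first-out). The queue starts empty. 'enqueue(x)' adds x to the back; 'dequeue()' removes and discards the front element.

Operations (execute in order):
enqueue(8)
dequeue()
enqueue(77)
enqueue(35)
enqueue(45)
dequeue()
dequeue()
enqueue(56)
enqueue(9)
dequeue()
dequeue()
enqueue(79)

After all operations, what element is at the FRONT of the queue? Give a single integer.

enqueue(8): queue = [8]
dequeue(): queue = []
enqueue(77): queue = [77]
enqueue(35): queue = [77, 35]
enqueue(45): queue = [77, 35, 45]
dequeue(): queue = [35, 45]
dequeue(): queue = [45]
enqueue(56): queue = [45, 56]
enqueue(9): queue = [45, 56, 9]
dequeue(): queue = [56, 9]
dequeue(): queue = [9]
enqueue(79): queue = [9, 79]

Answer: 9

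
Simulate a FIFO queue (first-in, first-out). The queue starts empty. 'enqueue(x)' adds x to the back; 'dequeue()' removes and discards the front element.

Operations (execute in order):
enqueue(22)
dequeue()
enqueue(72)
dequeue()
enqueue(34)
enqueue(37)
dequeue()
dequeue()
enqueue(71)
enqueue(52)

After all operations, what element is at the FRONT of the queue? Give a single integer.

Answer: 71

Derivation:
enqueue(22): queue = [22]
dequeue(): queue = []
enqueue(72): queue = [72]
dequeue(): queue = []
enqueue(34): queue = [34]
enqueue(37): queue = [34, 37]
dequeue(): queue = [37]
dequeue(): queue = []
enqueue(71): queue = [71]
enqueue(52): queue = [71, 52]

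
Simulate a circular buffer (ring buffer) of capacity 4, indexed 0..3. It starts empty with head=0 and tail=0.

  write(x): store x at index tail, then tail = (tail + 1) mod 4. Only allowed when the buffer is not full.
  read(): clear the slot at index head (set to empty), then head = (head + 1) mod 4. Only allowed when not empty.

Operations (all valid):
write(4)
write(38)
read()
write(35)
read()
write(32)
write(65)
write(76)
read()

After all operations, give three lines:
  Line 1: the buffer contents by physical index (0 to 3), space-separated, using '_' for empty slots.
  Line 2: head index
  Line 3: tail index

Answer: 65 76 _ 32
3
2

Derivation:
write(4): buf=[4 _ _ _], head=0, tail=1, size=1
write(38): buf=[4 38 _ _], head=0, tail=2, size=2
read(): buf=[_ 38 _ _], head=1, tail=2, size=1
write(35): buf=[_ 38 35 _], head=1, tail=3, size=2
read(): buf=[_ _ 35 _], head=2, tail=3, size=1
write(32): buf=[_ _ 35 32], head=2, tail=0, size=2
write(65): buf=[65 _ 35 32], head=2, tail=1, size=3
write(76): buf=[65 76 35 32], head=2, tail=2, size=4
read(): buf=[65 76 _ 32], head=3, tail=2, size=3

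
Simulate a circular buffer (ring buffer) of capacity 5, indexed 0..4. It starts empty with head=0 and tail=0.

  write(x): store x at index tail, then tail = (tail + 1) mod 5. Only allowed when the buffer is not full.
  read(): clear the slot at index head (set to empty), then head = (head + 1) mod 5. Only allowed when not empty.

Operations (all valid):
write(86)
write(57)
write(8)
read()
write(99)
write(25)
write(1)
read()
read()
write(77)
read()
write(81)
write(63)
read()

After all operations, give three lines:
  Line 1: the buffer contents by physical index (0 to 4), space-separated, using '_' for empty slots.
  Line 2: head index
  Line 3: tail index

Answer: 1 77 81 63 _
0
4

Derivation:
write(86): buf=[86 _ _ _ _], head=0, tail=1, size=1
write(57): buf=[86 57 _ _ _], head=0, tail=2, size=2
write(8): buf=[86 57 8 _ _], head=0, tail=3, size=3
read(): buf=[_ 57 8 _ _], head=1, tail=3, size=2
write(99): buf=[_ 57 8 99 _], head=1, tail=4, size=3
write(25): buf=[_ 57 8 99 25], head=1, tail=0, size=4
write(1): buf=[1 57 8 99 25], head=1, tail=1, size=5
read(): buf=[1 _ 8 99 25], head=2, tail=1, size=4
read(): buf=[1 _ _ 99 25], head=3, tail=1, size=3
write(77): buf=[1 77 _ 99 25], head=3, tail=2, size=4
read(): buf=[1 77 _ _ 25], head=4, tail=2, size=3
write(81): buf=[1 77 81 _ 25], head=4, tail=3, size=4
write(63): buf=[1 77 81 63 25], head=4, tail=4, size=5
read(): buf=[1 77 81 63 _], head=0, tail=4, size=4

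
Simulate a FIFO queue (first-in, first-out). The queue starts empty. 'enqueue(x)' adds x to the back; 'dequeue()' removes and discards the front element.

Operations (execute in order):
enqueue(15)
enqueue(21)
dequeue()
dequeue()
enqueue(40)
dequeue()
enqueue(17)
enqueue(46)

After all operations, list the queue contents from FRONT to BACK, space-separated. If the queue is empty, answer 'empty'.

Answer: 17 46

Derivation:
enqueue(15): [15]
enqueue(21): [15, 21]
dequeue(): [21]
dequeue(): []
enqueue(40): [40]
dequeue(): []
enqueue(17): [17]
enqueue(46): [17, 46]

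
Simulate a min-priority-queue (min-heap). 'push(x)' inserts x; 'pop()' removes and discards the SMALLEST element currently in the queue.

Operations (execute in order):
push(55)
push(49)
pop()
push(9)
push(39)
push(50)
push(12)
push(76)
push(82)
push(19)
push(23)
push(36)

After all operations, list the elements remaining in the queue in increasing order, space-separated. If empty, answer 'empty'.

Answer: 9 12 19 23 36 39 50 55 76 82

Derivation:
push(55): heap contents = [55]
push(49): heap contents = [49, 55]
pop() → 49: heap contents = [55]
push(9): heap contents = [9, 55]
push(39): heap contents = [9, 39, 55]
push(50): heap contents = [9, 39, 50, 55]
push(12): heap contents = [9, 12, 39, 50, 55]
push(76): heap contents = [9, 12, 39, 50, 55, 76]
push(82): heap contents = [9, 12, 39, 50, 55, 76, 82]
push(19): heap contents = [9, 12, 19, 39, 50, 55, 76, 82]
push(23): heap contents = [9, 12, 19, 23, 39, 50, 55, 76, 82]
push(36): heap contents = [9, 12, 19, 23, 36, 39, 50, 55, 76, 82]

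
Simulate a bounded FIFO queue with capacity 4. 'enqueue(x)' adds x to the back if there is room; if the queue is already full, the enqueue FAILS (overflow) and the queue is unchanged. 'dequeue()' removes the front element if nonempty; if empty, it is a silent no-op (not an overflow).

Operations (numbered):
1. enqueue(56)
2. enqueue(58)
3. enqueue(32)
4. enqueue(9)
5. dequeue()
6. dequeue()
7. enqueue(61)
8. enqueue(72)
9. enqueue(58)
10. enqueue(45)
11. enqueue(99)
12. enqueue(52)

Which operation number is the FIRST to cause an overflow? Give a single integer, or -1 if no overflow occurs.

1. enqueue(56): size=1
2. enqueue(58): size=2
3. enqueue(32): size=3
4. enqueue(9): size=4
5. dequeue(): size=3
6. dequeue(): size=2
7. enqueue(61): size=3
8. enqueue(72): size=4
9. enqueue(58): size=4=cap → OVERFLOW (fail)
10. enqueue(45): size=4=cap → OVERFLOW (fail)
11. enqueue(99): size=4=cap → OVERFLOW (fail)
12. enqueue(52): size=4=cap → OVERFLOW (fail)

Answer: 9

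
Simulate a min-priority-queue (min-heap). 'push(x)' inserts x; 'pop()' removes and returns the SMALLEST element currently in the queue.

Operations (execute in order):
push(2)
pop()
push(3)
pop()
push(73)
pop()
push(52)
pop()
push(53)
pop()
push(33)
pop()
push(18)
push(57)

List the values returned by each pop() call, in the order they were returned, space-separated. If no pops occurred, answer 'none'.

Answer: 2 3 73 52 53 33

Derivation:
push(2): heap contents = [2]
pop() → 2: heap contents = []
push(3): heap contents = [3]
pop() → 3: heap contents = []
push(73): heap contents = [73]
pop() → 73: heap contents = []
push(52): heap contents = [52]
pop() → 52: heap contents = []
push(53): heap contents = [53]
pop() → 53: heap contents = []
push(33): heap contents = [33]
pop() → 33: heap contents = []
push(18): heap contents = [18]
push(57): heap contents = [18, 57]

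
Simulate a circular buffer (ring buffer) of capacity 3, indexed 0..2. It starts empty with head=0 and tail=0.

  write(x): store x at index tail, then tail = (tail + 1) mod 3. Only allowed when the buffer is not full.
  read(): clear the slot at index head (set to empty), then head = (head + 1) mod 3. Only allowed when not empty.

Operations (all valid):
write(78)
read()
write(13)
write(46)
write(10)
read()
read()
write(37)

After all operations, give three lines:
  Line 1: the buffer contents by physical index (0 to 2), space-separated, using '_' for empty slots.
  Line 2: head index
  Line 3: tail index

write(78): buf=[78 _ _], head=0, tail=1, size=1
read(): buf=[_ _ _], head=1, tail=1, size=0
write(13): buf=[_ 13 _], head=1, tail=2, size=1
write(46): buf=[_ 13 46], head=1, tail=0, size=2
write(10): buf=[10 13 46], head=1, tail=1, size=3
read(): buf=[10 _ 46], head=2, tail=1, size=2
read(): buf=[10 _ _], head=0, tail=1, size=1
write(37): buf=[10 37 _], head=0, tail=2, size=2

Answer: 10 37 _
0
2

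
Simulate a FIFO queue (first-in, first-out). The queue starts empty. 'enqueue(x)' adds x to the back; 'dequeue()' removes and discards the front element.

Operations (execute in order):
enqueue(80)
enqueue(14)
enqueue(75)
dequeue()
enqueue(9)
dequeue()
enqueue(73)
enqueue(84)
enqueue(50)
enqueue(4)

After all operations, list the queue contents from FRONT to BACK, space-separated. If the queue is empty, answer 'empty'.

enqueue(80): [80]
enqueue(14): [80, 14]
enqueue(75): [80, 14, 75]
dequeue(): [14, 75]
enqueue(9): [14, 75, 9]
dequeue(): [75, 9]
enqueue(73): [75, 9, 73]
enqueue(84): [75, 9, 73, 84]
enqueue(50): [75, 9, 73, 84, 50]
enqueue(4): [75, 9, 73, 84, 50, 4]

Answer: 75 9 73 84 50 4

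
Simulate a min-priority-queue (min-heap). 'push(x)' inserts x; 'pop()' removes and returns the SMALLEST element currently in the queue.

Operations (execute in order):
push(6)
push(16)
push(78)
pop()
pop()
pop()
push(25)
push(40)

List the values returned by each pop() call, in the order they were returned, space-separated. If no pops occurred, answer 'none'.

Answer: 6 16 78

Derivation:
push(6): heap contents = [6]
push(16): heap contents = [6, 16]
push(78): heap contents = [6, 16, 78]
pop() → 6: heap contents = [16, 78]
pop() → 16: heap contents = [78]
pop() → 78: heap contents = []
push(25): heap contents = [25]
push(40): heap contents = [25, 40]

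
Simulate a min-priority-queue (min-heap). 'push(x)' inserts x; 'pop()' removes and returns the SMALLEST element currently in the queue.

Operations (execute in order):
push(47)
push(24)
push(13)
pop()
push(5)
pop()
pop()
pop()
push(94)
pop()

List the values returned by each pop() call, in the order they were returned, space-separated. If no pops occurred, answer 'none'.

Answer: 13 5 24 47 94

Derivation:
push(47): heap contents = [47]
push(24): heap contents = [24, 47]
push(13): heap contents = [13, 24, 47]
pop() → 13: heap contents = [24, 47]
push(5): heap contents = [5, 24, 47]
pop() → 5: heap contents = [24, 47]
pop() → 24: heap contents = [47]
pop() → 47: heap contents = []
push(94): heap contents = [94]
pop() → 94: heap contents = []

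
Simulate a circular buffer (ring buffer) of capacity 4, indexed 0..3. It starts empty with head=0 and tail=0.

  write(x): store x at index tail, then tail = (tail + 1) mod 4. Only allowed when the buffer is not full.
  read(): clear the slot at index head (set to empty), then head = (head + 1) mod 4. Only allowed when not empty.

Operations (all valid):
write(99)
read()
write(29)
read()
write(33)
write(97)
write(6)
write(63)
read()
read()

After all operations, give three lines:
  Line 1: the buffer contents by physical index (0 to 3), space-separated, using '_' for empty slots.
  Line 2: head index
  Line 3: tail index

Answer: 6 63 _ _
0
2

Derivation:
write(99): buf=[99 _ _ _], head=0, tail=1, size=1
read(): buf=[_ _ _ _], head=1, tail=1, size=0
write(29): buf=[_ 29 _ _], head=1, tail=2, size=1
read(): buf=[_ _ _ _], head=2, tail=2, size=0
write(33): buf=[_ _ 33 _], head=2, tail=3, size=1
write(97): buf=[_ _ 33 97], head=2, tail=0, size=2
write(6): buf=[6 _ 33 97], head=2, tail=1, size=3
write(63): buf=[6 63 33 97], head=2, tail=2, size=4
read(): buf=[6 63 _ 97], head=3, tail=2, size=3
read(): buf=[6 63 _ _], head=0, tail=2, size=2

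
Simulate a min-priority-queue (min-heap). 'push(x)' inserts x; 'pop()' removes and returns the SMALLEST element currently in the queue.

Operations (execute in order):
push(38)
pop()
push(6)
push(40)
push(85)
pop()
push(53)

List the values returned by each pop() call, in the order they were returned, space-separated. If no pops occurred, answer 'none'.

push(38): heap contents = [38]
pop() → 38: heap contents = []
push(6): heap contents = [6]
push(40): heap contents = [6, 40]
push(85): heap contents = [6, 40, 85]
pop() → 6: heap contents = [40, 85]
push(53): heap contents = [40, 53, 85]

Answer: 38 6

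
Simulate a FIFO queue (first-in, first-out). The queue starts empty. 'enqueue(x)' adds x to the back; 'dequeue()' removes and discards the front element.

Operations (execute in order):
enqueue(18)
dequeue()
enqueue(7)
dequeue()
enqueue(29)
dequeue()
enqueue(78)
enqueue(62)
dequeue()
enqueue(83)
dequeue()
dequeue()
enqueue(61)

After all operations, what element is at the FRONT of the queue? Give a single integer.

Answer: 61

Derivation:
enqueue(18): queue = [18]
dequeue(): queue = []
enqueue(7): queue = [7]
dequeue(): queue = []
enqueue(29): queue = [29]
dequeue(): queue = []
enqueue(78): queue = [78]
enqueue(62): queue = [78, 62]
dequeue(): queue = [62]
enqueue(83): queue = [62, 83]
dequeue(): queue = [83]
dequeue(): queue = []
enqueue(61): queue = [61]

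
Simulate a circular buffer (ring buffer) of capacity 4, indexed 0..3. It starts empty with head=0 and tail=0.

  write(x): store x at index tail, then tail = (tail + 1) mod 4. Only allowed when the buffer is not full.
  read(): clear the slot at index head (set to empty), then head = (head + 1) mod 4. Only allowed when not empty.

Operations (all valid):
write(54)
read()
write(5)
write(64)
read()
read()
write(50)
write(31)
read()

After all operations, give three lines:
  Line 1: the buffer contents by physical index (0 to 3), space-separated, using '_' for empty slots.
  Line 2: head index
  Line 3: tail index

write(54): buf=[54 _ _ _], head=0, tail=1, size=1
read(): buf=[_ _ _ _], head=1, tail=1, size=0
write(5): buf=[_ 5 _ _], head=1, tail=2, size=1
write(64): buf=[_ 5 64 _], head=1, tail=3, size=2
read(): buf=[_ _ 64 _], head=2, tail=3, size=1
read(): buf=[_ _ _ _], head=3, tail=3, size=0
write(50): buf=[_ _ _ 50], head=3, tail=0, size=1
write(31): buf=[31 _ _ 50], head=3, tail=1, size=2
read(): buf=[31 _ _ _], head=0, tail=1, size=1

Answer: 31 _ _ _
0
1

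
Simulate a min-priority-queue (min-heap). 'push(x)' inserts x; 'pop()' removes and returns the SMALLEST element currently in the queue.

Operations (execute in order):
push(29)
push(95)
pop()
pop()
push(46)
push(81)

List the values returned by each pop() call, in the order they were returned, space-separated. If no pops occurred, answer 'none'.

Answer: 29 95

Derivation:
push(29): heap contents = [29]
push(95): heap contents = [29, 95]
pop() → 29: heap contents = [95]
pop() → 95: heap contents = []
push(46): heap contents = [46]
push(81): heap contents = [46, 81]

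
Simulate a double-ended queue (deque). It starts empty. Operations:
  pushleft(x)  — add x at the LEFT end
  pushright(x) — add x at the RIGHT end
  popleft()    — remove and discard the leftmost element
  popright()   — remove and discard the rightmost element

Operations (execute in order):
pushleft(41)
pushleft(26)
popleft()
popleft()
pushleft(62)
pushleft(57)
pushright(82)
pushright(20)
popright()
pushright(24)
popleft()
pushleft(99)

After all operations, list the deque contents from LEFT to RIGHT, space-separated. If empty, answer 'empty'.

pushleft(41): [41]
pushleft(26): [26, 41]
popleft(): [41]
popleft(): []
pushleft(62): [62]
pushleft(57): [57, 62]
pushright(82): [57, 62, 82]
pushright(20): [57, 62, 82, 20]
popright(): [57, 62, 82]
pushright(24): [57, 62, 82, 24]
popleft(): [62, 82, 24]
pushleft(99): [99, 62, 82, 24]

Answer: 99 62 82 24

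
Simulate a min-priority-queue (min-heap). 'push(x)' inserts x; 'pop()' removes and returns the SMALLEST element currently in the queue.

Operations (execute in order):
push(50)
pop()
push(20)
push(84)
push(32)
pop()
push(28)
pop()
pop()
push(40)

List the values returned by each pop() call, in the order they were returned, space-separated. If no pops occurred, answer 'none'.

Answer: 50 20 28 32

Derivation:
push(50): heap contents = [50]
pop() → 50: heap contents = []
push(20): heap contents = [20]
push(84): heap contents = [20, 84]
push(32): heap contents = [20, 32, 84]
pop() → 20: heap contents = [32, 84]
push(28): heap contents = [28, 32, 84]
pop() → 28: heap contents = [32, 84]
pop() → 32: heap contents = [84]
push(40): heap contents = [40, 84]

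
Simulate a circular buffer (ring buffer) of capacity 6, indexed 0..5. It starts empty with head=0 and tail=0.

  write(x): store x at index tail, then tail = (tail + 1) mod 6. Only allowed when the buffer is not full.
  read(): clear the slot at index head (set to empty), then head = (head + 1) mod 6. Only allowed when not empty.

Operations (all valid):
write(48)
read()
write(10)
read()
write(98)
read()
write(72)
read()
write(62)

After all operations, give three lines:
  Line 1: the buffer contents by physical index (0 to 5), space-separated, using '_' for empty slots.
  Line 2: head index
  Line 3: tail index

Answer: _ _ _ _ 62 _
4
5

Derivation:
write(48): buf=[48 _ _ _ _ _], head=0, tail=1, size=1
read(): buf=[_ _ _ _ _ _], head=1, tail=1, size=0
write(10): buf=[_ 10 _ _ _ _], head=1, tail=2, size=1
read(): buf=[_ _ _ _ _ _], head=2, tail=2, size=0
write(98): buf=[_ _ 98 _ _ _], head=2, tail=3, size=1
read(): buf=[_ _ _ _ _ _], head=3, tail=3, size=0
write(72): buf=[_ _ _ 72 _ _], head=3, tail=4, size=1
read(): buf=[_ _ _ _ _ _], head=4, tail=4, size=0
write(62): buf=[_ _ _ _ 62 _], head=4, tail=5, size=1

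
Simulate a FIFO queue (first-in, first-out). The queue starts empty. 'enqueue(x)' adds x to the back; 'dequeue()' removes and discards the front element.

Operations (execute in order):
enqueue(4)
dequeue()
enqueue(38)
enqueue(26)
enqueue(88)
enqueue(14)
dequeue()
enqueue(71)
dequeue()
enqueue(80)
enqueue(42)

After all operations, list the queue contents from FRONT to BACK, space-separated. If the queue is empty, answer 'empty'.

Answer: 88 14 71 80 42

Derivation:
enqueue(4): [4]
dequeue(): []
enqueue(38): [38]
enqueue(26): [38, 26]
enqueue(88): [38, 26, 88]
enqueue(14): [38, 26, 88, 14]
dequeue(): [26, 88, 14]
enqueue(71): [26, 88, 14, 71]
dequeue(): [88, 14, 71]
enqueue(80): [88, 14, 71, 80]
enqueue(42): [88, 14, 71, 80, 42]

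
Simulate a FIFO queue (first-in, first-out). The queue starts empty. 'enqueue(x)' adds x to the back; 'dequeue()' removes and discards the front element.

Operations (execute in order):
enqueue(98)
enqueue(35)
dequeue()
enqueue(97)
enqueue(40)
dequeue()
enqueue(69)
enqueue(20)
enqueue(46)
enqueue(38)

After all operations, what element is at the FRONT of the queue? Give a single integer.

enqueue(98): queue = [98]
enqueue(35): queue = [98, 35]
dequeue(): queue = [35]
enqueue(97): queue = [35, 97]
enqueue(40): queue = [35, 97, 40]
dequeue(): queue = [97, 40]
enqueue(69): queue = [97, 40, 69]
enqueue(20): queue = [97, 40, 69, 20]
enqueue(46): queue = [97, 40, 69, 20, 46]
enqueue(38): queue = [97, 40, 69, 20, 46, 38]

Answer: 97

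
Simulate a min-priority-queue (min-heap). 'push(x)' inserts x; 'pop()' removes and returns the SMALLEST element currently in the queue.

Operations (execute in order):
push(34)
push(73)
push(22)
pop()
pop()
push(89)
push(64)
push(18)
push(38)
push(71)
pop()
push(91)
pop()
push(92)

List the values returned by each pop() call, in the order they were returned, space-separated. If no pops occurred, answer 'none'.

Answer: 22 34 18 38

Derivation:
push(34): heap contents = [34]
push(73): heap contents = [34, 73]
push(22): heap contents = [22, 34, 73]
pop() → 22: heap contents = [34, 73]
pop() → 34: heap contents = [73]
push(89): heap contents = [73, 89]
push(64): heap contents = [64, 73, 89]
push(18): heap contents = [18, 64, 73, 89]
push(38): heap contents = [18, 38, 64, 73, 89]
push(71): heap contents = [18, 38, 64, 71, 73, 89]
pop() → 18: heap contents = [38, 64, 71, 73, 89]
push(91): heap contents = [38, 64, 71, 73, 89, 91]
pop() → 38: heap contents = [64, 71, 73, 89, 91]
push(92): heap contents = [64, 71, 73, 89, 91, 92]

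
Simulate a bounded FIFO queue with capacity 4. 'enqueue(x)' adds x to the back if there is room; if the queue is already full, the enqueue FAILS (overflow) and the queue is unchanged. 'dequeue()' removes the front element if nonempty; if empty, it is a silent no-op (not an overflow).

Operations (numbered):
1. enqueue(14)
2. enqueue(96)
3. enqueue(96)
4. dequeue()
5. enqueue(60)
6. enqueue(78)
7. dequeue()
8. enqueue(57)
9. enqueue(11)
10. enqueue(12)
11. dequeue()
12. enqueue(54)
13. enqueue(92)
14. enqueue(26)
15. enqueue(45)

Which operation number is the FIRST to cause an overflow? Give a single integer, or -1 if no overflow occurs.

Answer: 9

Derivation:
1. enqueue(14): size=1
2. enqueue(96): size=2
3. enqueue(96): size=3
4. dequeue(): size=2
5. enqueue(60): size=3
6. enqueue(78): size=4
7. dequeue(): size=3
8. enqueue(57): size=4
9. enqueue(11): size=4=cap → OVERFLOW (fail)
10. enqueue(12): size=4=cap → OVERFLOW (fail)
11. dequeue(): size=3
12. enqueue(54): size=4
13. enqueue(92): size=4=cap → OVERFLOW (fail)
14. enqueue(26): size=4=cap → OVERFLOW (fail)
15. enqueue(45): size=4=cap → OVERFLOW (fail)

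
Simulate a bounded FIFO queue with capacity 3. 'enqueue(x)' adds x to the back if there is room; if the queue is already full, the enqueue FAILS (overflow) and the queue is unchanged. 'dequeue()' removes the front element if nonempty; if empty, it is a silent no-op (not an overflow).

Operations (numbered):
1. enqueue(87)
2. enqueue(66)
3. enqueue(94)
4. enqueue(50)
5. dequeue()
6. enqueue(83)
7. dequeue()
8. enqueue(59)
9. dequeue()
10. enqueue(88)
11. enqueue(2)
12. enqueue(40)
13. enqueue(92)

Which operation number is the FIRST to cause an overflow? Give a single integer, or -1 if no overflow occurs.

1. enqueue(87): size=1
2. enqueue(66): size=2
3. enqueue(94): size=3
4. enqueue(50): size=3=cap → OVERFLOW (fail)
5. dequeue(): size=2
6. enqueue(83): size=3
7. dequeue(): size=2
8. enqueue(59): size=3
9. dequeue(): size=2
10. enqueue(88): size=3
11. enqueue(2): size=3=cap → OVERFLOW (fail)
12. enqueue(40): size=3=cap → OVERFLOW (fail)
13. enqueue(92): size=3=cap → OVERFLOW (fail)

Answer: 4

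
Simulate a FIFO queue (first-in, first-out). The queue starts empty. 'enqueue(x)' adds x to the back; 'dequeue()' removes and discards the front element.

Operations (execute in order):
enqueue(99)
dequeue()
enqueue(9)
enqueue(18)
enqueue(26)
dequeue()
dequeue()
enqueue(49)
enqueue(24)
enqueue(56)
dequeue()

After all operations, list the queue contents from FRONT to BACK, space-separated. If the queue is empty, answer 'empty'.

Answer: 49 24 56

Derivation:
enqueue(99): [99]
dequeue(): []
enqueue(9): [9]
enqueue(18): [9, 18]
enqueue(26): [9, 18, 26]
dequeue(): [18, 26]
dequeue(): [26]
enqueue(49): [26, 49]
enqueue(24): [26, 49, 24]
enqueue(56): [26, 49, 24, 56]
dequeue(): [49, 24, 56]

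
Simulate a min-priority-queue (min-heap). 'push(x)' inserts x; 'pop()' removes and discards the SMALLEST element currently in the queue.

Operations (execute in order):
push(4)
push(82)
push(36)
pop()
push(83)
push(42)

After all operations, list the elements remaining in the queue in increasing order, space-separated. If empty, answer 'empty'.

push(4): heap contents = [4]
push(82): heap contents = [4, 82]
push(36): heap contents = [4, 36, 82]
pop() → 4: heap contents = [36, 82]
push(83): heap contents = [36, 82, 83]
push(42): heap contents = [36, 42, 82, 83]

Answer: 36 42 82 83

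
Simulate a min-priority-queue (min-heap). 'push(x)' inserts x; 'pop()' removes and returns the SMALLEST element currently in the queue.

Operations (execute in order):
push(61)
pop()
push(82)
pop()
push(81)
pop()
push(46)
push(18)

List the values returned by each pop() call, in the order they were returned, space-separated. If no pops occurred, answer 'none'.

push(61): heap contents = [61]
pop() → 61: heap contents = []
push(82): heap contents = [82]
pop() → 82: heap contents = []
push(81): heap contents = [81]
pop() → 81: heap contents = []
push(46): heap contents = [46]
push(18): heap contents = [18, 46]

Answer: 61 82 81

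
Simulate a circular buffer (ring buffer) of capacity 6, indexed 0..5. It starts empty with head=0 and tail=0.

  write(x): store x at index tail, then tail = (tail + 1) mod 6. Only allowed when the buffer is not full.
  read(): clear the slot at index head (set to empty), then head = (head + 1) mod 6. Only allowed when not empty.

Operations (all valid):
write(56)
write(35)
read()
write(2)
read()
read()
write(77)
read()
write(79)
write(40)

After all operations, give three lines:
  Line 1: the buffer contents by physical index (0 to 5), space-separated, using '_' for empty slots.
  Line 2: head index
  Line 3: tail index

write(56): buf=[56 _ _ _ _ _], head=0, tail=1, size=1
write(35): buf=[56 35 _ _ _ _], head=0, tail=2, size=2
read(): buf=[_ 35 _ _ _ _], head=1, tail=2, size=1
write(2): buf=[_ 35 2 _ _ _], head=1, tail=3, size=2
read(): buf=[_ _ 2 _ _ _], head=2, tail=3, size=1
read(): buf=[_ _ _ _ _ _], head=3, tail=3, size=0
write(77): buf=[_ _ _ 77 _ _], head=3, tail=4, size=1
read(): buf=[_ _ _ _ _ _], head=4, tail=4, size=0
write(79): buf=[_ _ _ _ 79 _], head=4, tail=5, size=1
write(40): buf=[_ _ _ _ 79 40], head=4, tail=0, size=2

Answer: _ _ _ _ 79 40
4
0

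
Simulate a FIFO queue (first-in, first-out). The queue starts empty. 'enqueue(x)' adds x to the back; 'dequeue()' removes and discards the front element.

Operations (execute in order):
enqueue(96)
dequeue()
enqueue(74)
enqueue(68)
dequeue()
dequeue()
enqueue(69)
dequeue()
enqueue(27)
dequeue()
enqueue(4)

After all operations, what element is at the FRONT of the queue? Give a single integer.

Answer: 4

Derivation:
enqueue(96): queue = [96]
dequeue(): queue = []
enqueue(74): queue = [74]
enqueue(68): queue = [74, 68]
dequeue(): queue = [68]
dequeue(): queue = []
enqueue(69): queue = [69]
dequeue(): queue = []
enqueue(27): queue = [27]
dequeue(): queue = []
enqueue(4): queue = [4]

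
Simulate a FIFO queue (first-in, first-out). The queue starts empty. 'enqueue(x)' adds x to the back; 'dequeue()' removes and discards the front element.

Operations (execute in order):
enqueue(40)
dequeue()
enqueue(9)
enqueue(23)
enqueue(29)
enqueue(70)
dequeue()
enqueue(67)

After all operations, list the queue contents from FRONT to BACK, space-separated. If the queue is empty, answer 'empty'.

Answer: 23 29 70 67

Derivation:
enqueue(40): [40]
dequeue(): []
enqueue(9): [9]
enqueue(23): [9, 23]
enqueue(29): [9, 23, 29]
enqueue(70): [9, 23, 29, 70]
dequeue(): [23, 29, 70]
enqueue(67): [23, 29, 70, 67]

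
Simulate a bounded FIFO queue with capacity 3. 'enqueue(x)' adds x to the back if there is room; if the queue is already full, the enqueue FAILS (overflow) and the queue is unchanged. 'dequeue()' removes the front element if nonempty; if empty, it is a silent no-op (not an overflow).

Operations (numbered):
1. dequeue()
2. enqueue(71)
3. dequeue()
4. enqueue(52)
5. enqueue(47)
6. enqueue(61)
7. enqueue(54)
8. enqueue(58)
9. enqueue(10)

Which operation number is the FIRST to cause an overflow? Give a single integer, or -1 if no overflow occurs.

Answer: 7

Derivation:
1. dequeue(): empty, no-op, size=0
2. enqueue(71): size=1
3. dequeue(): size=0
4. enqueue(52): size=1
5. enqueue(47): size=2
6. enqueue(61): size=3
7. enqueue(54): size=3=cap → OVERFLOW (fail)
8. enqueue(58): size=3=cap → OVERFLOW (fail)
9. enqueue(10): size=3=cap → OVERFLOW (fail)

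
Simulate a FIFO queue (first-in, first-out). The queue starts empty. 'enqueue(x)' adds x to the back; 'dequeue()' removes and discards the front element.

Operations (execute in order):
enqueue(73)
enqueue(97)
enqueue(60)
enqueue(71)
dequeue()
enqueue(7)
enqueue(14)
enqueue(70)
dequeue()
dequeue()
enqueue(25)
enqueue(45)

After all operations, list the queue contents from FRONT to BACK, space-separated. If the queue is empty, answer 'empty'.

Answer: 71 7 14 70 25 45

Derivation:
enqueue(73): [73]
enqueue(97): [73, 97]
enqueue(60): [73, 97, 60]
enqueue(71): [73, 97, 60, 71]
dequeue(): [97, 60, 71]
enqueue(7): [97, 60, 71, 7]
enqueue(14): [97, 60, 71, 7, 14]
enqueue(70): [97, 60, 71, 7, 14, 70]
dequeue(): [60, 71, 7, 14, 70]
dequeue(): [71, 7, 14, 70]
enqueue(25): [71, 7, 14, 70, 25]
enqueue(45): [71, 7, 14, 70, 25, 45]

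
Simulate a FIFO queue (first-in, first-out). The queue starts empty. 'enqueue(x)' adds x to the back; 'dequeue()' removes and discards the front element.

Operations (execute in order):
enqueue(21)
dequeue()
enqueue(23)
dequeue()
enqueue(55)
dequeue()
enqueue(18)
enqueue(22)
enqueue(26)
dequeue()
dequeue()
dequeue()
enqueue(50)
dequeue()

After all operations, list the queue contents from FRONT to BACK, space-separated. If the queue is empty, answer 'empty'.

enqueue(21): [21]
dequeue(): []
enqueue(23): [23]
dequeue(): []
enqueue(55): [55]
dequeue(): []
enqueue(18): [18]
enqueue(22): [18, 22]
enqueue(26): [18, 22, 26]
dequeue(): [22, 26]
dequeue(): [26]
dequeue(): []
enqueue(50): [50]
dequeue(): []

Answer: empty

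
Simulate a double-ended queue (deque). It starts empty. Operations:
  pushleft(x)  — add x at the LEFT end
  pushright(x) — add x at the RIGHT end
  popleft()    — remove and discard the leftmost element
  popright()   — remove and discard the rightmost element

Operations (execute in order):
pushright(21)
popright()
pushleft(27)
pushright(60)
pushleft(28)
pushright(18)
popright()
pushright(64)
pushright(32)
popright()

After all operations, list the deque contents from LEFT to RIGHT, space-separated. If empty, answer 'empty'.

pushright(21): [21]
popright(): []
pushleft(27): [27]
pushright(60): [27, 60]
pushleft(28): [28, 27, 60]
pushright(18): [28, 27, 60, 18]
popright(): [28, 27, 60]
pushright(64): [28, 27, 60, 64]
pushright(32): [28, 27, 60, 64, 32]
popright(): [28, 27, 60, 64]

Answer: 28 27 60 64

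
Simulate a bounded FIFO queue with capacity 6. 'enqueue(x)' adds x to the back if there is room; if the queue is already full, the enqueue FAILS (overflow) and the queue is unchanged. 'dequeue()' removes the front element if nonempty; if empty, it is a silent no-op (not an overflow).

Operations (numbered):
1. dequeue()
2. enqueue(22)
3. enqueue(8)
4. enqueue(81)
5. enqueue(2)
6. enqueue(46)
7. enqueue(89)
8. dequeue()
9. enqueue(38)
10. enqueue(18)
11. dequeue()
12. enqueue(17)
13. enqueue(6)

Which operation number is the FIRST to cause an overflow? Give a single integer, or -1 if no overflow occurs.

1. dequeue(): empty, no-op, size=0
2. enqueue(22): size=1
3. enqueue(8): size=2
4. enqueue(81): size=3
5. enqueue(2): size=4
6. enqueue(46): size=5
7. enqueue(89): size=6
8. dequeue(): size=5
9. enqueue(38): size=6
10. enqueue(18): size=6=cap → OVERFLOW (fail)
11. dequeue(): size=5
12. enqueue(17): size=6
13. enqueue(6): size=6=cap → OVERFLOW (fail)

Answer: 10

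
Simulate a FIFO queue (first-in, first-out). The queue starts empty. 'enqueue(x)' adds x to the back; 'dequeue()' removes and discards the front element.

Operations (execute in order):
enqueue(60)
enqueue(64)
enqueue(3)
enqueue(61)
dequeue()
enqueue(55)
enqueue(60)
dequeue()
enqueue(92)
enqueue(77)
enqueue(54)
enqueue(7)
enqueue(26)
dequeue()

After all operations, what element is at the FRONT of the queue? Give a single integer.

Answer: 61

Derivation:
enqueue(60): queue = [60]
enqueue(64): queue = [60, 64]
enqueue(3): queue = [60, 64, 3]
enqueue(61): queue = [60, 64, 3, 61]
dequeue(): queue = [64, 3, 61]
enqueue(55): queue = [64, 3, 61, 55]
enqueue(60): queue = [64, 3, 61, 55, 60]
dequeue(): queue = [3, 61, 55, 60]
enqueue(92): queue = [3, 61, 55, 60, 92]
enqueue(77): queue = [3, 61, 55, 60, 92, 77]
enqueue(54): queue = [3, 61, 55, 60, 92, 77, 54]
enqueue(7): queue = [3, 61, 55, 60, 92, 77, 54, 7]
enqueue(26): queue = [3, 61, 55, 60, 92, 77, 54, 7, 26]
dequeue(): queue = [61, 55, 60, 92, 77, 54, 7, 26]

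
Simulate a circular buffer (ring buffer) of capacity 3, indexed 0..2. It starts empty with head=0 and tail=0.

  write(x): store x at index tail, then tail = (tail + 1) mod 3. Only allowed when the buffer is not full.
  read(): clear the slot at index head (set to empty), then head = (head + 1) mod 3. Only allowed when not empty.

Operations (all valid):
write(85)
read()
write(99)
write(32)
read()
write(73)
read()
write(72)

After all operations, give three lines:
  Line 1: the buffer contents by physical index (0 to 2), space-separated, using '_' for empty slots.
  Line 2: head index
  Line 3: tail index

Answer: 73 72 _
0
2

Derivation:
write(85): buf=[85 _ _], head=0, tail=1, size=1
read(): buf=[_ _ _], head=1, tail=1, size=0
write(99): buf=[_ 99 _], head=1, tail=2, size=1
write(32): buf=[_ 99 32], head=1, tail=0, size=2
read(): buf=[_ _ 32], head=2, tail=0, size=1
write(73): buf=[73 _ 32], head=2, tail=1, size=2
read(): buf=[73 _ _], head=0, tail=1, size=1
write(72): buf=[73 72 _], head=0, tail=2, size=2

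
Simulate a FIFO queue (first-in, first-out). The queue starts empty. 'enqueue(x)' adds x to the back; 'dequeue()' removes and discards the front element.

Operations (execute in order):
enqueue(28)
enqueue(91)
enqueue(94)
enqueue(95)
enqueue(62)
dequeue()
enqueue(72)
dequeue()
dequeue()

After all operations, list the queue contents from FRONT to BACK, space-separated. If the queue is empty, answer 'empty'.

Answer: 95 62 72

Derivation:
enqueue(28): [28]
enqueue(91): [28, 91]
enqueue(94): [28, 91, 94]
enqueue(95): [28, 91, 94, 95]
enqueue(62): [28, 91, 94, 95, 62]
dequeue(): [91, 94, 95, 62]
enqueue(72): [91, 94, 95, 62, 72]
dequeue(): [94, 95, 62, 72]
dequeue(): [95, 62, 72]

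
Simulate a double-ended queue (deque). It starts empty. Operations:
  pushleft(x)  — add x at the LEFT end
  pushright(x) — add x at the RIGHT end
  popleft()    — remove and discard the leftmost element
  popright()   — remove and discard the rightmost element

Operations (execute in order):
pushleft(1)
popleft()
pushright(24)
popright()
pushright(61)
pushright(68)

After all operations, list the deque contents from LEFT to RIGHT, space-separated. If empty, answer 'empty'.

pushleft(1): [1]
popleft(): []
pushright(24): [24]
popright(): []
pushright(61): [61]
pushright(68): [61, 68]

Answer: 61 68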